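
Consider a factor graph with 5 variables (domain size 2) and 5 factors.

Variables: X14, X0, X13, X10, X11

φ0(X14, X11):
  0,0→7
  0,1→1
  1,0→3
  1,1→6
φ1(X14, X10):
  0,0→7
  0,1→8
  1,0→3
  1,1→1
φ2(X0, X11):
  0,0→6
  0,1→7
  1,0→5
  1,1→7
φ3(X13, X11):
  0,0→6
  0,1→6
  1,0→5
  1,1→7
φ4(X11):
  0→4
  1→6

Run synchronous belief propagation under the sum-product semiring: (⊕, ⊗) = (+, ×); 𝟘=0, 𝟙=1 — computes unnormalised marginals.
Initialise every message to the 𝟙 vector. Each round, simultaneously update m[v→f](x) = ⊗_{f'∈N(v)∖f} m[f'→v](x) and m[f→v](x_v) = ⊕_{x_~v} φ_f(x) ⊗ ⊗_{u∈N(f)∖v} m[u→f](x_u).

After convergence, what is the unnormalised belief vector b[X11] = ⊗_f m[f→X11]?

init: all messages = 𝟙 over 2 values
r1 m[φ0→X14] = [8, 9]
r1 m[φ0→X11] = [10, 7]
r1 m[φ1→X14] = [15, 4]
r1 m[φ1→X10] = [10, 9]
r1 m[φ2→X0] = [13, 12]
r1 m[φ2→X11] = [11, 14]
r1 m[φ3→X13] = [12, 12]
r1 m[φ3→X11] = [11, 13]
r1 m[φ4→X11] = [4, 6]
r1 m[X14→φ0] = [1, 1]
r1 m[X14→φ1] = [1, 1]
r1 m[X0→φ2] = [1, 1]
r1 m[X13→φ3] = [1, 1]
r1 m[X10→φ1] = [1, 1]
r1 m[X11→φ0] = [1, 1]
r1 m[X11→φ2] = [1, 1]
r1 m[X11→φ3] = [1, 1]
r1 m[X11→φ4] = [1, 1]
r2 m[φ0→X14] = [8, 9]
r2 m[φ0→X11] = [10, 7]
r2 m[φ1→X14] = [15, 4]
r2 m[φ1→X10] = [10, 9]
r2 m[φ2→X0] = [13, 12]
r2 m[φ2→X11] = [11, 14]
r2 m[φ3→X13] = [12, 12]
r2 m[φ3→X11] = [11, 13]
r2 m[φ4→X11] = [4, 6]
r2 m[X14→φ0] = [15, 4]
r2 m[X14→φ1] = [8, 9]
r2 m[X0→φ2] = [1, 1]
r2 m[X13→φ3] = [1, 1]
r2 m[X10→φ1] = [1, 1]
r2 m[X11→φ0] = [484, 1092]
r2 m[X11→φ2] = [440, 546]
r2 m[X11→φ3] = [440, 588]
r2 m[X11→φ4] = [1210, 1274]
r3 m[φ0→X14] = [4480, 8004]
r3 m[φ0→X11] = [117, 39]
r3 m[φ1→X14] = [15, 4]
r3 m[φ1→X10] = [83, 73]
r3 m[φ2→X0] = [6462, 6022]
r3 m[φ2→X11] = [11, 14]
r3 m[φ3→X13] = [6168, 6316]
r3 m[φ3→X11] = [11, 13]
r3 m[φ4→X11] = [4, 6]
r3 m[X14→φ0] = [15, 4]
r3 m[X14→φ1] = [8, 9]
r3 m[X0→φ2] = [1, 1]
r3 m[X13→φ3] = [1, 1]
r3 m[X10→φ1] = [1, 1]
r3 m[X11→φ0] = [484, 1092]
r3 m[X11→φ2] = [440, 546]
r3 m[X11→φ3] = [440, 588]
r3 m[X11→φ4] = [1210, 1274]
r4 m[φ0→X14] = [4480, 8004]
r4 m[φ0→X11] = [117, 39]
r4 m[φ1→X14] = [15, 4]
r4 m[φ1→X10] = [83, 73]
r4 m[φ2→X0] = [6462, 6022]
r4 m[φ2→X11] = [11, 14]
r4 m[φ3→X13] = [6168, 6316]
r4 m[φ3→X11] = [11, 13]
r4 m[φ4→X11] = [4, 6]
r4 m[X14→φ0] = [15, 4]
r4 m[X14→φ1] = [4480, 8004]
r4 m[X0→φ2] = [1, 1]
r4 m[X13→φ3] = [1, 1]
r4 m[X10→φ1] = [1, 1]
r4 m[X11→φ0] = [484, 1092]
r4 m[X11→φ2] = [5148, 3042]
r4 m[X11→φ3] = [5148, 3276]
r4 m[X11→φ4] = [14157, 7098]
r5 m[φ0→X14] = [4480, 8004]
r5 m[φ0→X11] = [117, 39]
r5 m[φ1→X14] = [15, 4]
r5 m[φ1→X10] = [55372, 43844]
r5 m[φ2→X0] = [52182, 47034]
r5 m[φ2→X11] = [11, 14]
r5 m[φ3→X13] = [50544, 48672]
r5 m[φ3→X11] = [11, 13]
r5 m[φ4→X11] = [4, 6]
r5 m[X14→φ0] = [15, 4]
r5 m[X14→φ1] = [4480, 8004]
r5 m[X0→φ2] = [1, 1]
r5 m[X13→φ3] = [1, 1]
r5 m[X10→φ1] = [1, 1]
r5 m[X11→φ0] = [484, 1092]
r5 m[X11→φ2] = [5148, 3042]
r5 m[X11→φ3] = [5148, 3276]
r5 m[X11→φ4] = [14157, 7098]
r6 m[φ0→X14] = [4480, 8004]
r6 m[φ0→X11] = [117, 39]
r6 m[φ1→X14] = [15, 4]
r6 m[φ1→X10] = [55372, 43844]
r6 m[φ2→X0] = [52182, 47034]
r6 m[φ2→X11] = [11, 14]
r6 m[φ3→X13] = [50544, 48672]
r6 m[φ3→X11] = [11, 13]
r6 m[φ4→X11] = [4, 6]
r6 m[X14→φ0] = [15, 4]
r6 m[X14→φ1] = [4480, 8004]
r6 m[X0→φ2] = [1, 1]
r6 m[X13→φ3] = [1, 1]
r6 m[X10→φ1] = [1, 1]
r6 m[X11→φ0] = [484, 1092]
r6 m[X11→φ2] = [5148, 3042]
r6 m[X11→φ3] = [5148, 3276]
r6 m[X11→φ4] = [14157, 7098]
fixed point reached at round 6
b[X11] = ⊗ incoming = [56628, 42588]

b[X11] = [56628, 42588]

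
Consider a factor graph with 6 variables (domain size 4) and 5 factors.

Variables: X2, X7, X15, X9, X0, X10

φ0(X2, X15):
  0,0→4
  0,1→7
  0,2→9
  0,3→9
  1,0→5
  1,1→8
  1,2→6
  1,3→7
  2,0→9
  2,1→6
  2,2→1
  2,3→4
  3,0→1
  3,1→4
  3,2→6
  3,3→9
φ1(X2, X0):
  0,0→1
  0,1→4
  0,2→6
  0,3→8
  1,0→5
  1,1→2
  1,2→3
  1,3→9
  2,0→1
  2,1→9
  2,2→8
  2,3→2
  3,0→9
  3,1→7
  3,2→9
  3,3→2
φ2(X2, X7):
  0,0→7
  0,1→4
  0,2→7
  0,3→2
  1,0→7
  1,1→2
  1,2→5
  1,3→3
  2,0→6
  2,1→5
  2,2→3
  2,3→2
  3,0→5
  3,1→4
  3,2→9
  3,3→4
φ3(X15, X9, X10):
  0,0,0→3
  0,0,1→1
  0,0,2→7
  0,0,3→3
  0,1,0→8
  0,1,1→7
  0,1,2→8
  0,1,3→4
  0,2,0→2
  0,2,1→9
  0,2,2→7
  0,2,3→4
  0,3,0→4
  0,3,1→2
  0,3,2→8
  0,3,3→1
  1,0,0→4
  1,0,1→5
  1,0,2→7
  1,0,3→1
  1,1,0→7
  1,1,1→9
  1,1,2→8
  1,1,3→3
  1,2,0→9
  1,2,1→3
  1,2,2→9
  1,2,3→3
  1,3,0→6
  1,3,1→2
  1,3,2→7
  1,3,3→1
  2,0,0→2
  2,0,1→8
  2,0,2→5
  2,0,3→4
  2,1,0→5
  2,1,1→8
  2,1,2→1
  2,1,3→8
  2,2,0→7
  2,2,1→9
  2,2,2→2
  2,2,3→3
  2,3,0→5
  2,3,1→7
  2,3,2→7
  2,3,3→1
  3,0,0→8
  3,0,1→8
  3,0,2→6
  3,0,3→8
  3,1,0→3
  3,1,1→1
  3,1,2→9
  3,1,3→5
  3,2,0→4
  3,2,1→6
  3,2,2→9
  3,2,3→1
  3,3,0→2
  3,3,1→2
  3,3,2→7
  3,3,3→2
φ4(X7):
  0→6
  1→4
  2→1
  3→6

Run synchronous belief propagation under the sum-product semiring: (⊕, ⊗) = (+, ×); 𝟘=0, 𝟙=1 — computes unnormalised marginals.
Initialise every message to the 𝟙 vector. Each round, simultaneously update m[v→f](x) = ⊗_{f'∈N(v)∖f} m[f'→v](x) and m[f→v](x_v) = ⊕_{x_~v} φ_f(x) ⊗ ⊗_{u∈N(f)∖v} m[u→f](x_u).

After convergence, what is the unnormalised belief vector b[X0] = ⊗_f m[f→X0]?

init: all messages = 𝟙 over 4 values
r1 m[φ0→X2] = [29, 26, 20, 20]
r1 m[φ0→X15] = [19, 25, 22, 29]
r1 m[φ1→X2] = [19, 19, 20, 27]
r1 m[φ1→X0] = [16, 22, 26, 21]
r1 m[φ2→X2] = [20, 17, 16, 22]
r1 m[φ2→X7] = [25, 15, 24, 11]
r1 m[φ3→X15] = [78, 84, 82, 81]
r1 m[φ3→X9] = [80, 94, 87, 64]
r1 m[φ3→X10] = [79, 87, 107, 52]
r1 m[φ4→X7] = [6, 4, 1, 6]
r1 m[X2→φ0] = [1, 1, 1, 1]
r1 m[X2→φ1] = [1, 1, 1, 1]
r1 m[X2→φ2] = [1, 1, 1, 1]
r1 m[X7→φ2] = [1, 1, 1, 1]
r1 m[X7→φ4] = [1, 1, 1, 1]
r1 m[X15→φ0] = [1, 1, 1, 1]
r1 m[X15→φ3] = [1, 1, 1, 1]
r1 m[X9→φ3] = [1, 1, 1, 1]
r1 m[X0→φ1] = [1, 1, 1, 1]
r1 m[X10→φ3] = [1, 1, 1, 1]
r2 m[φ0→X2] = [29, 26, 20, 20]
r2 m[φ0→X15] = [19, 25, 22, 29]
r2 m[φ1→X2] = [19, 19, 20, 27]
r2 m[φ1→X0] = [16, 22, 26, 21]
r2 m[φ2→X2] = [20, 17, 16, 22]
r2 m[φ2→X7] = [25, 15, 24, 11]
r2 m[φ3→X15] = [78, 84, 82, 81]
r2 m[φ3→X9] = [80, 94, 87, 64]
r2 m[φ3→X10] = [79, 87, 107, 52]
r2 m[φ4→X7] = [6, 4, 1, 6]
r2 m[X2→φ0] = [380, 323, 320, 594]
r2 m[X2→φ1] = [580, 442, 320, 440]
r2 m[X2→φ2] = [551, 494, 400, 540]
r2 m[X7→φ2] = [6, 4, 1, 6]
r2 m[X7→φ4] = [25, 15, 24, 11]
r2 m[X15→φ0] = [78, 84, 82, 81]
r2 m[X15→φ3] = [19, 25, 22, 29]
r2 m[X9→φ3] = [1, 1, 1, 1]
r2 m[X0→φ1] = [1, 1, 1, 1]
r2 m[X10→φ3] = [1, 1, 1, 1]
r3 m[φ0→X2] = [2367, 2121, 1612, 1635]
r3 m[φ0→X15] = [6609, 9540, 9242, 12307]
r3 m[φ1→X2] = [19, 19, 20, 27]
r3 m[φ1→X0] = [7070, 9164, 11326, 10138]
r3 m[φ2→X2] = [77, 73, 71, 79]
r3 m[φ2→X7] = [12415, 7352, 12387, 5544]
r3 m[φ3→X15] = [78, 84, 82, 81]
r3 m[φ3→X9] = [1979, 2194, 2060, 1502]
r3 m[φ3→X10] = [1884, 2033, 2574, 1244]
r3 m[φ4→X7] = [6, 4, 1, 6]
r3 m[X2→φ0] = [380, 323, 320, 594]
r3 m[X2→φ1] = [580, 442, 320, 440]
r3 m[X2→φ2] = [551, 494, 400, 540]
r3 m[X7→φ2] = [6, 4, 1, 6]
r3 m[X7→φ4] = [25, 15, 24, 11]
r3 m[X15→φ0] = [78, 84, 82, 81]
r3 m[X15→φ3] = [19, 25, 22, 29]
r3 m[X9→φ3] = [1, 1, 1, 1]
r3 m[X0→φ1] = [1, 1, 1, 1]
r3 m[X10→φ3] = [1, 1, 1, 1]
r4 m[φ0→X2] = [2367, 2121, 1612, 1635]
r4 m[φ0→X15] = [6609, 9540, 9242, 12307]
r4 m[φ1→X2] = [19, 19, 20, 27]
r4 m[φ1→X0] = [7070, 9164, 11326, 10138]
r4 m[φ2→X2] = [77, 73, 71, 79]
r4 m[φ2→X7] = [12415, 7352, 12387, 5544]
r4 m[φ3→X15] = [78, 84, 82, 81]
r4 m[φ3→X9] = [1979, 2194, 2060, 1502]
r4 m[φ3→X10] = [1884, 2033, 2574, 1244]
r4 m[φ4→X7] = [6, 4, 1, 6]
r4 m[X2→φ0] = [1463, 1387, 1420, 2133]
r4 m[X2→φ1] = [182259, 154833, 114452, 129165]
r4 m[X2→φ2] = [44973, 40299, 32240, 44145]
r4 m[X7→φ2] = [6, 4, 1, 6]
r4 m[X7→φ4] = [12415, 7352, 12387, 5544]
r4 m[X15→φ0] = [78, 84, 82, 81]
r4 m[X15→φ3] = [6609, 9540, 9242, 12307]
r4 m[X9→φ3] = [1, 1, 1, 1]
r4 m[X0→φ1] = [1, 1, 1, 1]
r4 m[X10→φ3] = [1, 1, 1, 1]
r5 m[φ0→X2] = [2367, 2121, 1612, 1635]
r5 m[φ0→X15] = [27700, 38389, 35707, 47753]
r5 m[φ1→X2] = [19, 19, 20, 27]
r5 m[φ1→X0] = [2233361, 2972925, 3636154, 3338803]
r5 m[φ2→X2] = [77, 73, 71, 79]
r5 m[φ2→X7] = [1011069, 598270, 1010331, 451903]
r5 m[φ3→X15] = [78, 84, 82, 81]
r5 m[φ3→X9] = [799514, 860873, 814580, 596606]
r5 m[φ3→X10] = [745210, 811794, 1014157, 500412]
r5 m[φ4→X7] = [6, 4, 1, 6]
r5 m[X2→φ0] = [1463, 1387, 1420, 2133]
r5 m[X2→φ1] = [182259, 154833, 114452, 129165]
r5 m[X2→φ2] = [44973, 40299, 32240, 44145]
r5 m[X7→φ2] = [6, 4, 1, 6]
r5 m[X7→φ4] = [12415, 7352, 12387, 5544]
r5 m[X15→φ0] = [78, 84, 82, 81]
r5 m[X15→φ3] = [6609, 9540, 9242, 12307]
r5 m[X9→φ3] = [1, 1, 1, 1]
r5 m[X0→φ1] = [1, 1, 1, 1]
r5 m[X10→φ3] = [1, 1, 1, 1]
r6 m[φ0→X2] = [2367, 2121, 1612, 1635]
r6 m[φ0→X15] = [27700, 38389, 35707, 47753]
r6 m[φ1→X2] = [19, 19, 20, 27]
r6 m[φ1→X0] = [2233361, 2972925, 3636154, 3338803]
r6 m[φ2→X2] = [77, 73, 71, 79]
r6 m[φ2→X7] = [1011069, 598270, 1010331, 451903]
r6 m[φ3→X15] = [78, 84, 82, 81]
r6 m[φ3→X9] = [799514, 860873, 814580, 596606]
r6 m[φ3→X10] = [745210, 811794, 1014157, 500412]
r6 m[φ4→X7] = [6, 4, 1, 6]
r6 m[X2→φ0] = [1463, 1387, 1420, 2133]
r6 m[X2→φ1] = [182259, 154833, 114452, 129165]
r6 m[X2→φ2] = [44973, 40299, 32240, 44145]
r6 m[X7→φ2] = [6, 4, 1, 6]
r6 m[X7→φ4] = [1011069, 598270, 1010331, 451903]
r6 m[X15→φ0] = [78, 84, 82, 81]
r6 m[X15→φ3] = [27700, 38389, 35707, 47753]
r6 m[X9→φ3] = [1, 1, 1, 1]
r6 m[X0→φ1] = [1, 1, 1, 1]
r6 m[X10→φ3] = [1, 1, 1, 1]
r7 m[φ0→X2] = [2367, 2121, 1612, 1635]
r7 m[φ0→X15] = [27700, 38389, 35707, 47753]
r7 m[φ1→X2] = [19, 19, 20, 27]
r7 m[φ1→X0] = [2233361, 2972925, 3636154, 3338803]
r7 m[φ2→X2] = [77, 73, 71, 79]
r7 m[φ2→X7] = [1011069, 598270, 1010331, 451903]
r7 m[φ3→X15] = [78, 84, 82, 81]
r7 m[φ3→X9] = [3151436, 3429511, 3235643, 2364653]
r7 m[φ3→X10] = [2959248, 3210116, 4037007, 1974872]
r7 m[φ4→X7] = [6, 4, 1, 6]
r7 m[X2→φ0] = [1463, 1387, 1420, 2133]
r7 m[X2→φ1] = [182259, 154833, 114452, 129165]
r7 m[X2→φ2] = [44973, 40299, 32240, 44145]
r7 m[X7→φ2] = [6, 4, 1, 6]
r7 m[X7→φ4] = [1011069, 598270, 1010331, 451903]
r7 m[X15→φ0] = [78, 84, 82, 81]
r7 m[X15→φ3] = [27700, 38389, 35707, 47753]
r7 m[X9→φ3] = [1, 1, 1, 1]
r7 m[X0→φ1] = [1, 1, 1, 1]
r7 m[X10→φ3] = [1, 1, 1, 1]
r8 m[φ0→X2] = [2367, 2121, 1612, 1635]
r8 m[φ0→X15] = [27700, 38389, 35707, 47753]
r8 m[φ1→X2] = [19, 19, 20, 27]
r8 m[φ1→X0] = [2233361, 2972925, 3636154, 3338803]
r8 m[φ2→X2] = [77, 73, 71, 79]
r8 m[φ2→X7] = [1011069, 598270, 1010331, 451903]
r8 m[φ3→X15] = [78, 84, 82, 81]
r8 m[φ3→X9] = [3151436, 3429511, 3235643, 2364653]
r8 m[φ3→X10] = [2959248, 3210116, 4037007, 1974872]
r8 m[φ4→X7] = [6, 4, 1, 6]
r8 m[X2→φ0] = [1463, 1387, 1420, 2133]
r8 m[X2→φ1] = [182259, 154833, 114452, 129165]
r8 m[X2→φ2] = [44973, 40299, 32240, 44145]
r8 m[X7→φ2] = [6, 4, 1, 6]
r8 m[X7→φ4] = [1011069, 598270, 1010331, 451903]
r8 m[X15→φ0] = [78, 84, 82, 81]
r8 m[X15→φ3] = [27700, 38389, 35707, 47753]
r8 m[X9→φ3] = [1, 1, 1, 1]
r8 m[X0→φ1] = [1, 1, 1, 1]
r8 m[X10→φ3] = [1, 1, 1, 1]
fixed point reached at round 8
b[X0] = ⊗ incoming = [2233361, 2972925, 3636154, 3338803]

b[X0] = [2233361, 2972925, 3636154, 3338803]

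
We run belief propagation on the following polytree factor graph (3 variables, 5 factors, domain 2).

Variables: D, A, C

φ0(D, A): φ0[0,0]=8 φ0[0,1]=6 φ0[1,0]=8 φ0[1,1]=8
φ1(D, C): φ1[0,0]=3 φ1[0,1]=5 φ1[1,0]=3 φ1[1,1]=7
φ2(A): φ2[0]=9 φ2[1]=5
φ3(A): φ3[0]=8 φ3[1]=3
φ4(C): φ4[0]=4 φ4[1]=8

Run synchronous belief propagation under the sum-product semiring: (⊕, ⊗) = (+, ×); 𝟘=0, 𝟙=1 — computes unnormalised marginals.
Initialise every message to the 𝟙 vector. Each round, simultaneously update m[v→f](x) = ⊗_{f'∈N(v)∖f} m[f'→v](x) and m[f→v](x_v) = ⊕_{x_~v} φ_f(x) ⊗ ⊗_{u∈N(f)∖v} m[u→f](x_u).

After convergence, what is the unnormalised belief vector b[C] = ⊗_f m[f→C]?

init: all messages = 𝟙 over 2 values
r1 m[φ0→D] = [14, 16]
r1 m[φ0→A] = [16, 14]
r1 m[φ1→D] = [8, 10]
r1 m[φ1→C] = [6, 12]
r1 m[φ2→A] = [9, 5]
r1 m[φ3→A] = [8, 3]
r1 m[φ4→C] = [4, 8]
r1 m[D→φ0] = [1, 1]
r1 m[D→φ1] = [1, 1]
r1 m[A→φ0] = [1, 1]
r1 m[A→φ2] = [1, 1]
r1 m[A→φ3] = [1, 1]
r1 m[C→φ1] = [1, 1]
r1 m[C→φ4] = [1, 1]
r2 m[φ0→D] = [14, 16]
r2 m[φ0→A] = [16, 14]
r2 m[φ1→D] = [8, 10]
r2 m[φ1→C] = [6, 12]
r2 m[φ2→A] = [9, 5]
r2 m[φ3→A] = [8, 3]
r2 m[φ4→C] = [4, 8]
r2 m[D→φ0] = [8, 10]
r2 m[D→φ1] = [14, 16]
r2 m[A→φ0] = [72, 15]
r2 m[A→φ2] = [128, 42]
r2 m[A→φ3] = [144, 70]
r2 m[C→φ1] = [4, 8]
r2 m[C→φ4] = [6, 12]
r3 m[φ0→D] = [666, 696]
r3 m[φ0→A] = [144, 128]
r3 m[φ1→D] = [52, 68]
r3 m[φ1→C] = [90, 182]
r3 m[φ2→A] = [9, 5]
r3 m[φ3→A] = [8, 3]
r3 m[φ4→C] = [4, 8]
r3 m[D→φ0] = [8, 10]
r3 m[D→φ1] = [14, 16]
r3 m[A→φ0] = [72, 15]
r3 m[A→φ2] = [128, 42]
r3 m[A→φ3] = [144, 70]
r3 m[C→φ1] = [4, 8]
r3 m[C→φ4] = [6, 12]
r4 m[φ0→D] = [666, 696]
r4 m[φ0→A] = [144, 128]
r4 m[φ1→D] = [52, 68]
r4 m[φ1→C] = [90, 182]
r4 m[φ2→A] = [9, 5]
r4 m[φ3→A] = [8, 3]
r4 m[φ4→C] = [4, 8]
r4 m[D→φ0] = [52, 68]
r4 m[D→φ1] = [666, 696]
r4 m[A→φ0] = [72, 15]
r4 m[A→φ2] = [1152, 384]
r4 m[A→φ3] = [1296, 640]
r4 m[C→φ1] = [4, 8]
r4 m[C→φ4] = [90, 182]
r5 m[φ0→D] = [666, 696]
r5 m[φ0→A] = [960, 856]
r5 m[φ1→D] = [52, 68]
r5 m[φ1→C] = [4086, 8202]
r5 m[φ2→A] = [9, 5]
r5 m[φ3→A] = [8, 3]
r5 m[φ4→C] = [4, 8]
r5 m[D→φ0] = [52, 68]
r5 m[D→φ1] = [666, 696]
r5 m[A→φ0] = [72, 15]
r5 m[A→φ2] = [1152, 384]
r5 m[A→φ3] = [1296, 640]
r5 m[C→φ1] = [4, 8]
r5 m[C→φ4] = [90, 182]
r6 m[φ0→D] = [666, 696]
r6 m[φ0→A] = [960, 856]
r6 m[φ1→D] = [52, 68]
r6 m[φ1→C] = [4086, 8202]
r6 m[φ2→A] = [9, 5]
r6 m[φ3→A] = [8, 3]
r6 m[φ4→C] = [4, 8]
r6 m[D→φ0] = [52, 68]
r6 m[D→φ1] = [666, 696]
r6 m[A→φ0] = [72, 15]
r6 m[A→φ2] = [7680, 2568]
r6 m[A→φ3] = [8640, 4280]
r6 m[C→φ1] = [4, 8]
r6 m[C→φ4] = [4086, 8202]
r7 m[φ0→D] = [666, 696]
r7 m[φ0→A] = [960, 856]
r7 m[φ1→D] = [52, 68]
r7 m[φ1→C] = [4086, 8202]
r7 m[φ2→A] = [9, 5]
r7 m[φ3→A] = [8, 3]
r7 m[φ4→C] = [4, 8]
r7 m[D→φ0] = [52, 68]
r7 m[D→φ1] = [666, 696]
r7 m[A→φ0] = [72, 15]
r7 m[A→φ2] = [7680, 2568]
r7 m[A→φ3] = [8640, 4280]
r7 m[C→φ1] = [4, 8]
r7 m[C→φ4] = [4086, 8202]
fixed point reached at round 7
b[C] = ⊗ incoming = [16344, 65616]

b[C] = [16344, 65616]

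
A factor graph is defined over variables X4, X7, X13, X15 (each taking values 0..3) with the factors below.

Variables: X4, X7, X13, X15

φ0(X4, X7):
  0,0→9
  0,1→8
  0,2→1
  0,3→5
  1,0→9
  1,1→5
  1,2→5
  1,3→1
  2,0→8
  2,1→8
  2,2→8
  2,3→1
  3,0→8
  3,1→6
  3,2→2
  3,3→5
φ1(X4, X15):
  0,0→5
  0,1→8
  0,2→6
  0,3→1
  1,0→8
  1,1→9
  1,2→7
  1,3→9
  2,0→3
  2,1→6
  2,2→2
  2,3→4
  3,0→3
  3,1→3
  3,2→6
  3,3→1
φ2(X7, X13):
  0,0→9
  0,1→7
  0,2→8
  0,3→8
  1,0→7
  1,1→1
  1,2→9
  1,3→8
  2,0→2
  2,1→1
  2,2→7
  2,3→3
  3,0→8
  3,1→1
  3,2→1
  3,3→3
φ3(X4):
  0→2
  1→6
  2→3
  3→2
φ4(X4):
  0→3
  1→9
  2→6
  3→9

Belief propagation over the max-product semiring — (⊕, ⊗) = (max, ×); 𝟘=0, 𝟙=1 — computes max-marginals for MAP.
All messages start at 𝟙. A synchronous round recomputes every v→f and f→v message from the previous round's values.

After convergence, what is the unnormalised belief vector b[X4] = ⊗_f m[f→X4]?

b[X4] = [3888, 39366, 7776, 7776]

init: all messages = 𝟙 over 4 values
r1 m[φ0→X4] = [9, 9, 8, 8]
r1 m[φ0→X7] = [9, 8, 8, 5]
r1 m[φ1→X4] = [8, 9, 6, 6]
r1 m[φ1→X15] = [8, 9, 7, 9]
r1 m[φ2→X7] = [9, 9, 7, 8]
r1 m[φ2→X13] = [9, 7, 9, 8]
r1 m[φ3→X4] = [2, 6, 3, 2]
r1 m[φ4→X4] = [3, 9, 6, 9]
r1 m[X4→φ0] = [1, 1, 1, 1]
r1 m[X4→φ1] = [1, 1, 1, 1]
r1 m[X4→φ3] = [1, 1, 1, 1]
r1 m[X4→φ4] = [1, 1, 1, 1]
r1 m[X7→φ0] = [1, 1, 1, 1]
r1 m[X7→φ2] = [1, 1, 1, 1]
r1 m[X13→φ2] = [1, 1, 1, 1]
r1 m[X15→φ1] = [1, 1, 1, 1]
r2 m[φ0→X4] = [9, 9, 8, 8]
r2 m[φ0→X7] = [9, 8, 8, 5]
r2 m[φ1→X4] = [8, 9, 6, 6]
r2 m[φ1→X15] = [8, 9, 7, 9]
r2 m[φ2→X7] = [9, 9, 7, 8]
r2 m[φ2→X13] = [9, 7, 9, 8]
r2 m[φ3→X4] = [2, 6, 3, 2]
r2 m[φ4→X4] = [3, 9, 6, 9]
r2 m[X4→φ0] = [48, 486, 108, 108]
r2 m[X4→φ1] = [54, 486, 144, 144]
r2 m[X4→φ3] = [216, 729, 288, 432]
r2 m[X4→φ4] = [144, 486, 144, 96]
r2 m[X7→φ0] = [9, 9, 7, 8]
r2 m[X7→φ2] = [9, 8, 8, 5]
r2 m[X13→φ2] = [1, 1, 1, 1]
r2 m[X15→φ1] = [1, 1, 1, 1]
r3 m[φ0→X4] = [81, 81, 72, 72]
r3 m[φ0→X7] = [4374, 2430, 2430, 540]
r3 m[φ1→X4] = [8, 9, 6, 6]
r3 m[φ1→X15] = [3888, 4374, 3402, 4374]
r3 m[φ2→X7] = [9, 9, 7, 8]
r3 m[φ2→X13] = [81, 63, 72, 72]
r3 m[φ3→X4] = [2, 6, 3, 2]
r3 m[φ4→X4] = [3, 9, 6, 9]
r3 m[X4→φ0] = [48, 486, 108, 108]
r3 m[X4→φ1] = [54, 486, 144, 144]
r3 m[X4→φ3] = [216, 729, 288, 432]
r3 m[X4→φ4] = [144, 486, 144, 96]
r3 m[X7→φ0] = [9, 9, 7, 8]
r3 m[X7→φ2] = [9, 8, 8, 5]
r3 m[X13→φ2] = [1, 1, 1, 1]
r3 m[X15→φ1] = [1, 1, 1, 1]
r4 m[φ0→X4] = [81, 81, 72, 72]
r4 m[φ0→X7] = [4374, 2430, 2430, 540]
r4 m[φ1→X4] = [8, 9, 6, 6]
r4 m[φ1→X15] = [3888, 4374, 3402, 4374]
r4 m[φ2→X7] = [9, 9, 7, 8]
r4 m[φ2→X13] = [81, 63, 72, 72]
r4 m[φ3→X4] = [2, 6, 3, 2]
r4 m[φ4→X4] = [3, 9, 6, 9]
r4 m[X4→φ0] = [48, 486, 108, 108]
r4 m[X4→φ1] = [486, 4374, 1296, 1296]
r4 m[X4→φ3] = [1944, 6561, 2592, 3888]
r4 m[X4→φ4] = [1296, 4374, 1296, 864]
r4 m[X7→φ0] = [9, 9, 7, 8]
r4 m[X7→φ2] = [4374, 2430, 2430, 540]
r4 m[X13→φ2] = [1, 1, 1, 1]
r4 m[X15→φ1] = [1, 1, 1, 1]
r5 m[φ0→X4] = [81, 81, 72, 72]
r5 m[φ0→X7] = [4374, 2430, 2430, 540]
r5 m[φ1→X4] = [8, 9, 6, 6]
r5 m[φ1→X15] = [34992, 39366, 30618, 39366]
r5 m[φ2→X7] = [9, 9, 7, 8]
r5 m[φ2→X13] = [39366, 30618, 34992, 34992]
r5 m[φ3→X4] = [2, 6, 3, 2]
r5 m[φ4→X4] = [3, 9, 6, 9]
r5 m[X4→φ0] = [48, 486, 108, 108]
r5 m[X4→φ1] = [486, 4374, 1296, 1296]
r5 m[X4→φ3] = [1944, 6561, 2592, 3888]
r5 m[X4→φ4] = [1296, 4374, 1296, 864]
r5 m[X7→φ0] = [9, 9, 7, 8]
r5 m[X7→φ2] = [4374, 2430, 2430, 540]
r5 m[X13→φ2] = [1, 1, 1, 1]
r5 m[X15→φ1] = [1, 1, 1, 1]
r6 m[φ0→X4] = [81, 81, 72, 72]
r6 m[φ0→X7] = [4374, 2430, 2430, 540]
r6 m[φ1→X4] = [8, 9, 6, 6]
r6 m[φ1→X15] = [34992, 39366, 30618, 39366]
r6 m[φ2→X7] = [9, 9, 7, 8]
r6 m[φ2→X13] = [39366, 30618, 34992, 34992]
r6 m[φ3→X4] = [2, 6, 3, 2]
r6 m[φ4→X4] = [3, 9, 6, 9]
r6 m[X4→φ0] = [48, 486, 108, 108]
r6 m[X4→φ1] = [486, 4374, 1296, 1296]
r6 m[X4→φ3] = [1944, 6561, 2592, 3888]
r6 m[X4→φ4] = [1296, 4374, 1296, 864]
r6 m[X7→φ0] = [9, 9, 7, 8]
r6 m[X7→φ2] = [4374, 2430, 2430, 540]
r6 m[X13→φ2] = [1, 1, 1, 1]
r6 m[X15→φ1] = [1, 1, 1, 1]
fixed point reached at round 6
b[X4] = ⊗ incoming = [3888, 39366, 7776, 7776]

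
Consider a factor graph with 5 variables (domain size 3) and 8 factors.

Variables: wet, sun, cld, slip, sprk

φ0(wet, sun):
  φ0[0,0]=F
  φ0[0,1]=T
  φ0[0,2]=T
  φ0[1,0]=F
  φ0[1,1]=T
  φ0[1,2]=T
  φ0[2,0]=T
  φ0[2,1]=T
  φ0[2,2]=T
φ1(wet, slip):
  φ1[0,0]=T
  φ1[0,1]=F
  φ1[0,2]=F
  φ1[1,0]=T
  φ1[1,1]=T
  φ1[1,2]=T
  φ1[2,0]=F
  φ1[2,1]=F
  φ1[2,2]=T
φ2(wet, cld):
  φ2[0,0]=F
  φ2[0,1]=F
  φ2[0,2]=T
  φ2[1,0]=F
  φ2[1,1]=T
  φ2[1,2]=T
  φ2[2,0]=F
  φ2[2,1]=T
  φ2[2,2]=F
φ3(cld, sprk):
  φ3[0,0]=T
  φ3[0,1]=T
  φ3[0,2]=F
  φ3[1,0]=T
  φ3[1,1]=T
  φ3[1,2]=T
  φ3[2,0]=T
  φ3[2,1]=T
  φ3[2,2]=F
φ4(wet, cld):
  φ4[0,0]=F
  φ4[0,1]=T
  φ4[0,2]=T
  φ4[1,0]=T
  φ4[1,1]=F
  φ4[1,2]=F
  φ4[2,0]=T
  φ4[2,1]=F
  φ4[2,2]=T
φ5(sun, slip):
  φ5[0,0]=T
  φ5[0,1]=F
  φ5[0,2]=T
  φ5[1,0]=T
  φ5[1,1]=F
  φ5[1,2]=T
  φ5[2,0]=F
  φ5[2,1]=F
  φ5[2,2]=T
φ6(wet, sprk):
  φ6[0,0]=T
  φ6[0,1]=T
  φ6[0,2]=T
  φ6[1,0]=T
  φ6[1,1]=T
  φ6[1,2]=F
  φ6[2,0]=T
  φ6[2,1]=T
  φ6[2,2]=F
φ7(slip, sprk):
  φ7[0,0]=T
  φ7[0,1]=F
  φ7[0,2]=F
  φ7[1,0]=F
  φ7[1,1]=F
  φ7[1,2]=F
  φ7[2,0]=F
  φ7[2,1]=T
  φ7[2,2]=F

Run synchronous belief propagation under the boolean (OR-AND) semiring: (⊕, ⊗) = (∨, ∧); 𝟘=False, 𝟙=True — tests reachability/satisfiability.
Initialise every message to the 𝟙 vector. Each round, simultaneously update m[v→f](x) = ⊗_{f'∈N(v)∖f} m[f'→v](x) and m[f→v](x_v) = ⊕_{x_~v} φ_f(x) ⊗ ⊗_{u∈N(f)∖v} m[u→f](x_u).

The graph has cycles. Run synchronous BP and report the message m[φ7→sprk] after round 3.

message @ round 3 = [T, T, F]

init: all messages = 𝟙 over 3 values
r1 m[φ0→wet] = [T, T, T]
r1 m[φ0→sun] = [T, T, T]
r1 m[φ1→wet] = [T, T, T]
r1 m[φ1→slip] = [T, T, T]
r1 m[φ2→wet] = [T, T, T]
r1 m[φ2→cld] = [F, T, T]
r1 m[φ3→cld] = [T, T, T]
r1 m[φ3→sprk] = [T, T, T]
r1 m[φ4→wet] = [T, T, T]
r1 m[φ4→cld] = [T, T, T]
r1 m[φ5→sun] = [T, T, T]
r1 m[φ5→slip] = [T, F, T]
r1 m[φ6→wet] = [T, T, T]
r1 m[φ6→sprk] = [T, T, T]
r1 m[φ7→slip] = [T, F, T]
r1 m[φ7→sprk] = [T, T, F]
r1 m[wet→φ0] = [T, T, T]
r1 m[wet→φ1] = [T, T, T]
r1 m[wet→φ2] = [T, T, T]
r1 m[wet→φ4] = [T, T, T]
r1 m[wet→φ6] = [T, T, T]
r1 m[sun→φ0] = [T, T, T]
r1 m[sun→φ5] = [T, T, T]
r1 m[cld→φ2] = [T, T, T]
r1 m[cld→φ3] = [T, T, T]
r1 m[cld→φ4] = [T, T, T]
r1 m[slip→φ1] = [T, T, T]
r1 m[slip→φ5] = [T, T, T]
r1 m[slip→φ7] = [T, T, T]
r1 m[sprk→φ3] = [T, T, T]
r1 m[sprk→φ6] = [T, T, T]
r1 m[sprk→φ7] = [T, T, T]
r2 m[φ0→wet] = [T, T, T]
r2 m[φ0→sun] = [T, T, T]
r2 m[φ1→wet] = [T, T, T]
r2 m[φ1→slip] = [T, T, T]
r2 m[φ2→wet] = [T, T, T]
r2 m[φ2→cld] = [F, T, T]
r2 m[φ3→cld] = [T, T, T]
r2 m[φ3→sprk] = [T, T, T]
r2 m[φ4→wet] = [T, T, T]
r2 m[φ4→cld] = [T, T, T]
r2 m[φ5→sun] = [T, T, T]
r2 m[φ5→slip] = [T, F, T]
r2 m[φ6→wet] = [T, T, T]
r2 m[φ6→sprk] = [T, T, T]
r2 m[φ7→slip] = [T, F, T]
r2 m[φ7→sprk] = [T, T, F]
r2 m[wet→φ0] = [T, T, T]
r2 m[wet→φ1] = [T, T, T]
r2 m[wet→φ2] = [T, T, T]
r2 m[wet→φ4] = [T, T, T]
r2 m[wet→φ6] = [T, T, T]
r2 m[sun→φ0] = [T, T, T]
r2 m[sun→φ5] = [T, T, T]
r2 m[cld→φ2] = [T, T, T]
r2 m[cld→φ3] = [F, T, T]
r2 m[cld→φ4] = [F, T, T]
r2 m[slip→φ1] = [T, F, T]
r2 m[slip→φ5] = [T, F, T]
r2 m[slip→φ7] = [T, F, T]
r2 m[sprk→φ3] = [T, T, F]
r2 m[sprk→φ6] = [T, T, F]
r2 m[sprk→φ7] = [T, T, T]
r3 m[φ0→wet] = [T, T, T]
r3 m[φ0→sun] = [T, T, T]
r3 m[φ1→wet] = [T, T, T]
r3 m[φ1→slip] = [T, T, T]
r3 m[φ2→wet] = [T, T, T]
r3 m[φ2→cld] = [F, T, T]
r3 m[φ3→cld] = [T, T, T]
r3 m[φ3→sprk] = [T, T, T]
r3 m[φ4→wet] = [T, F, T]
r3 m[φ4→cld] = [T, T, T]
r3 m[φ5→sun] = [T, T, T]
r3 m[φ5→slip] = [T, F, T]
r3 m[φ6→wet] = [T, T, T]
r3 m[φ6→sprk] = [T, T, T]
r3 m[φ7→slip] = [T, F, T]
r3 m[φ7→sprk] = [T, T, F]
r3 m[wet→φ0] = [T, T, T]
r3 m[wet→φ1] = [T, T, T]
r3 m[wet→φ2] = [T, T, T]
r3 m[wet→φ4] = [T, T, T]
r3 m[wet→φ6] = [T, T, T]
r3 m[sun→φ0] = [T, T, T]
r3 m[sun→φ5] = [T, T, T]
r3 m[cld→φ2] = [T, T, T]
r3 m[cld→φ3] = [F, T, T]
r3 m[cld→φ4] = [F, T, T]
r3 m[slip→φ1] = [T, F, T]
r3 m[slip→φ5] = [T, F, T]
r3 m[slip→φ7] = [T, F, T]
r3 m[sprk→φ3] = [T, T, F]
r3 m[sprk→φ6] = [T, T, F]
r3 m[sprk→φ7] = [T, T, T]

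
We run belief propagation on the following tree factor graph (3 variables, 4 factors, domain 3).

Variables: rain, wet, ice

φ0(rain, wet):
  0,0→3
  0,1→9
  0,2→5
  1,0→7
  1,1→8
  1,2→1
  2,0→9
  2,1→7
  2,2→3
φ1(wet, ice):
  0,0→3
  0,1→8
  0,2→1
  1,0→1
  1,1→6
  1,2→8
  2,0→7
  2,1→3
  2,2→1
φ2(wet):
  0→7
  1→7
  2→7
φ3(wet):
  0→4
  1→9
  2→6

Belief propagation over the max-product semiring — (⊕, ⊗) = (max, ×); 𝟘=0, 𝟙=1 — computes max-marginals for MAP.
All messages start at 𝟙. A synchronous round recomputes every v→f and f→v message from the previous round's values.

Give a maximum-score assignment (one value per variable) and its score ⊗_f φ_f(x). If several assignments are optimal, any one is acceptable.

assignment: (rain=0, wet=1, ice=2); score = 4536

init: all messages = 𝟙 over 3 values
r1 m[φ0→rain] = [9, 8, 9]
r1 m[φ0→wet] = [9, 9, 5]
r1 m[φ1→wet] = [8, 8, 7]
r1 m[φ1→ice] = [7, 8, 8]
r1 m[φ2→wet] = [7, 7, 7]
r1 m[φ3→wet] = [4, 9, 6]
r1 m[rain→φ0] = [1, 1, 1]
r1 m[wet→φ0] = [1, 1, 1]
r1 m[wet→φ1] = [1, 1, 1]
r1 m[wet→φ2] = [1, 1, 1]
r1 m[wet→φ3] = [1, 1, 1]
r1 m[ice→φ1] = [1, 1, 1]
r2 m[φ0→rain] = [9, 8, 9]
r2 m[φ0→wet] = [9, 9, 5]
r2 m[φ1→wet] = [8, 8, 7]
r2 m[φ1→ice] = [7, 8, 8]
r2 m[φ2→wet] = [7, 7, 7]
r2 m[φ3→wet] = [4, 9, 6]
r2 m[rain→φ0] = [1, 1, 1]
r2 m[wet→φ0] = [224, 504, 294]
r2 m[wet→φ1] = [252, 567, 210]
r2 m[wet→φ2] = [288, 648, 210]
r2 m[wet→φ3] = [504, 504, 245]
r2 m[ice→φ1] = [1, 1, 1]
r3 m[φ0→rain] = [4536, 4032, 3528]
r3 m[φ0→wet] = [9, 9, 5]
r3 m[φ1→wet] = [8, 8, 7]
r3 m[φ1→ice] = [1470, 3402, 4536]
r3 m[φ2→wet] = [7, 7, 7]
r3 m[φ3→wet] = [4, 9, 6]
r3 m[rain→φ0] = [1, 1, 1]
r3 m[wet→φ0] = [224, 504, 294]
r3 m[wet→φ1] = [252, 567, 210]
r3 m[wet→φ2] = [288, 648, 210]
r3 m[wet→φ3] = [504, 504, 245]
r3 m[ice→φ1] = [1, 1, 1]
r4 m[φ0→rain] = [4536, 4032, 3528]
r4 m[φ0→wet] = [9, 9, 5]
r4 m[φ1→wet] = [8, 8, 7]
r4 m[φ1→ice] = [1470, 3402, 4536]
r4 m[φ2→wet] = [7, 7, 7]
r4 m[φ3→wet] = [4, 9, 6]
r4 m[rain→φ0] = [1, 1, 1]
r4 m[wet→φ0] = [224, 504, 294]
r4 m[wet→φ1] = [252, 567, 210]
r4 m[wet→φ2] = [288, 648, 210]
r4 m[wet→φ3] = [504, 504, 245]
r4 m[ice→φ1] = [1, 1, 1]
fixed point reached at round 4
traceback from rain: (rain=0, wet=1, ice=2), score=4536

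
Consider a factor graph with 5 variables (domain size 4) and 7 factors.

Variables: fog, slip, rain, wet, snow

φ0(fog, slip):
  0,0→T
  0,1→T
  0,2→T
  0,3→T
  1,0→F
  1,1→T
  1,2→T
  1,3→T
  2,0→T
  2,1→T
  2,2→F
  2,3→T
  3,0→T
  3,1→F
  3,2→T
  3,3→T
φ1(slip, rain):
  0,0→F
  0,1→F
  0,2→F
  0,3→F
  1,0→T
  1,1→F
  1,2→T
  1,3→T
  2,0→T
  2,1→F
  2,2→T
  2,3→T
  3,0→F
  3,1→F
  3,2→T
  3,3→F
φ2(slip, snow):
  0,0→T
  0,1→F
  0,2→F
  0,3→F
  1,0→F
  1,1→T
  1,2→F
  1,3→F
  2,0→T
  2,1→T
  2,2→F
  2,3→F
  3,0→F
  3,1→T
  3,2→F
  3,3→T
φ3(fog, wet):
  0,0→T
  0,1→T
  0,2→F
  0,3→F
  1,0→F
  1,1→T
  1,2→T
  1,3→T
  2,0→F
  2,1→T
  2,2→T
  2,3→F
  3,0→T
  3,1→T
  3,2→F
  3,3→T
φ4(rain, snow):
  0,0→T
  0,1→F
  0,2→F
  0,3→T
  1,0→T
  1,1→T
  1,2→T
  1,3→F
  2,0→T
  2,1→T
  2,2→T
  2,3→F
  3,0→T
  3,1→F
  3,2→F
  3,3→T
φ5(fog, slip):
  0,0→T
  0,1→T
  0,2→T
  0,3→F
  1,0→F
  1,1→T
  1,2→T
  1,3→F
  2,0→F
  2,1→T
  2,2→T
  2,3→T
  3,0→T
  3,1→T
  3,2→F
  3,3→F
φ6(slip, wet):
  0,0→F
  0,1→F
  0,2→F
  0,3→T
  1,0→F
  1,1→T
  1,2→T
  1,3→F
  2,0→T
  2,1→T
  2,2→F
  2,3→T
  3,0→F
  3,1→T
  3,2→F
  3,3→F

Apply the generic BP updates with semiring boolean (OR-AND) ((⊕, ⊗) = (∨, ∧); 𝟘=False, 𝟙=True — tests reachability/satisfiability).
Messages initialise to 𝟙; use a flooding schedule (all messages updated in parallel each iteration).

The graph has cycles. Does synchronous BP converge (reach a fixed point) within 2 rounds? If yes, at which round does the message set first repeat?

init: all messages = 𝟙 over 4 values
r1 m[φ0→fog] = [T, T, T, T]
r1 m[φ0→slip] = [T, T, T, T]
r1 m[φ1→slip] = [F, T, T, T]
r1 m[φ1→rain] = [T, F, T, T]
r1 m[φ2→slip] = [T, T, T, T]
r1 m[φ2→snow] = [T, T, F, T]
r1 m[φ3→fog] = [T, T, T, T]
r1 m[φ3→wet] = [T, T, T, T]
r1 m[φ4→rain] = [T, T, T, T]
r1 m[φ4→snow] = [T, T, T, T]
r1 m[φ5→fog] = [T, T, T, T]
r1 m[φ5→slip] = [T, T, T, T]
r1 m[φ6→slip] = [T, T, T, T]
r1 m[φ6→wet] = [T, T, T, T]
r1 m[fog→φ0] = [T, T, T, T]
r1 m[fog→φ3] = [T, T, T, T]
r1 m[fog→φ5] = [T, T, T, T]
r1 m[slip→φ0] = [T, T, T, T]
r1 m[slip→φ1] = [T, T, T, T]
r1 m[slip→φ2] = [T, T, T, T]
r1 m[slip→φ5] = [T, T, T, T]
r1 m[slip→φ6] = [T, T, T, T]
r1 m[rain→φ1] = [T, T, T, T]
r1 m[rain→φ4] = [T, T, T, T]
r1 m[wet→φ3] = [T, T, T, T]
r1 m[wet→φ6] = [T, T, T, T]
r1 m[snow→φ2] = [T, T, T, T]
r1 m[snow→φ4] = [T, T, T, T]
r2 m[φ0→fog] = [T, T, T, T]
r2 m[φ0→slip] = [T, T, T, T]
r2 m[φ1→slip] = [F, T, T, T]
r2 m[φ1→rain] = [T, F, T, T]
r2 m[φ2→slip] = [T, T, T, T]
r2 m[φ2→snow] = [T, T, F, T]
r2 m[φ3→fog] = [T, T, T, T]
r2 m[φ3→wet] = [T, T, T, T]
r2 m[φ4→rain] = [T, T, T, T]
r2 m[φ4→snow] = [T, T, T, T]
r2 m[φ5→fog] = [T, T, T, T]
r2 m[φ5→slip] = [T, T, T, T]
r2 m[φ6→slip] = [T, T, T, T]
r2 m[φ6→wet] = [T, T, T, T]
r2 m[fog→φ0] = [T, T, T, T]
r2 m[fog→φ3] = [T, T, T, T]
r2 m[fog→φ5] = [T, T, T, T]
r2 m[slip→φ0] = [F, T, T, T]
r2 m[slip→φ1] = [T, T, T, T]
r2 m[slip→φ2] = [F, T, T, T]
r2 m[slip→φ5] = [F, T, T, T]
r2 m[slip→φ6] = [F, T, T, T]
r2 m[rain→φ1] = [T, T, T, T]
r2 m[rain→φ4] = [T, F, T, T]
r2 m[wet→φ3] = [T, T, T, T]
r2 m[wet→φ6] = [T, T, T, T]
r2 m[snow→φ2] = [T, T, T, T]
r2 m[snow→φ4] = [T, T, F, T]
no fixed point within 2 rounds

NOT CONVERGED within 2 rounds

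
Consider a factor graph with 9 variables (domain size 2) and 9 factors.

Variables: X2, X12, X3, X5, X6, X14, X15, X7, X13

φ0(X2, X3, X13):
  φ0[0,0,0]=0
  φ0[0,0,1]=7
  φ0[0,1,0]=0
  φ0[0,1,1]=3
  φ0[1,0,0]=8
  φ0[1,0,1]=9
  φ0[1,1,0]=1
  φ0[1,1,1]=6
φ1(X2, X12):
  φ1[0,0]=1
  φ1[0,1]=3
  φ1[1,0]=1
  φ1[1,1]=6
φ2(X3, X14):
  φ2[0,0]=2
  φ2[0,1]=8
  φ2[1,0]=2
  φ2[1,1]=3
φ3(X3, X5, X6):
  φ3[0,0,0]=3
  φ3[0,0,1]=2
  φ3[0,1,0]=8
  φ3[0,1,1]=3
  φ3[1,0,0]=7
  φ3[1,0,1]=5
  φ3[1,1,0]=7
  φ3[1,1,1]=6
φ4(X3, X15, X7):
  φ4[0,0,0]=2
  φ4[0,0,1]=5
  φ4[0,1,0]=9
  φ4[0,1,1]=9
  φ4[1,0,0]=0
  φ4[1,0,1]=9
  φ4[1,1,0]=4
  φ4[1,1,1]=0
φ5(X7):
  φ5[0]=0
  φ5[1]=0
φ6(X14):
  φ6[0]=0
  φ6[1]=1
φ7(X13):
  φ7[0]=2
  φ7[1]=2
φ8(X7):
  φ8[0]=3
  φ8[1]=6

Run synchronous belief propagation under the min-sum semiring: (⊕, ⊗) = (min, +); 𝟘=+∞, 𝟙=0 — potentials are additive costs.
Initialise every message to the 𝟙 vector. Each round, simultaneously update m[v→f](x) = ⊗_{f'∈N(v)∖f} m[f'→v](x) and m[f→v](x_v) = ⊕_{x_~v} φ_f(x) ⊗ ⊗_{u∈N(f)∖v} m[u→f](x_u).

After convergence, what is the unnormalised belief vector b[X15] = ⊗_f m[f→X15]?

b[X15] = [12, 16]

init: all messages = 𝟙 over 2 values
r1 m[φ0→X2] = [0, 1]
r1 m[φ0→X3] = [0, 0]
r1 m[φ0→X13] = [0, 3]
r1 m[φ1→X2] = [1, 1]
r1 m[φ1→X12] = [1, 3]
r1 m[φ2→X3] = [2, 2]
r1 m[φ2→X14] = [2, 3]
r1 m[φ3→X3] = [2, 5]
r1 m[φ3→X5] = [2, 3]
r1 m[φ3→X6] = [3, 2]
r1 m[φ4→X3] = [2, 0]
r1 m[φ4→X15] = [0, 0]
r1 m[φ4→X7] = [0, 0]
r1 m[φ5→X7] = [0, 0]
r1 m[φ6→X14] = [0, 1]
r1 m[φ7→X13] = [2, 2]
r1 m[φ8→X7] = [3, 6]
r1 m[X2→φ0] = [0, 0]
r1 m[X2→φ1] = [0, 0]
r1 m[X12→φ1] = [0, 0]
r1 m[X3→φ0] = [0, 0]
r1 m[X3→φ2] = [0, 0]
r1 m[X3→φ3] = [0, 0]
r1 m[X3→φ4] = [0, 0]
r1 m[X5→φ3] = [0, 0]
r1 m[X6→φ3] = [0, 0]
r1 m[X14→φ2] = [0, 0]
r1 m[X14→φ6] = [0, 0]
r1 m[X15→φ4] = [0, 0]
r1 m[X7→φ4] = [0, 0]
r1 m[X7→φ5] = [0, 0]
r1 m[X7→φ8] = [0, 0]
r1 m[X13→φ0] = [0, 0]
r1 m[X13→φ7] = [0, 0]
r2 m[φ0→X2] = [0, 1]
r2 m[φ0→X3] = [0, 0]
r2 m[φ0→X13] = [0, 3]
r2 m[φ1→X2] = [1, 1]
r2 m[φ1→X12] = [1, 3]
r2 m[φ2→X3] = [2, 2]
r2 m[φ2→X14] = [2, 3]
r2 m[φ3→X3] = [2, 5]
r2 m[φ3→X5] = [2, 3]
r2 m[φ3→X6] = [3, 2]
r2 m[φ4→X3] = [2, 0]
r2 m[φ4→X15] = [0, 0]
r2 m[φ4→X7] = [0, 0]
r2 m[φ5→X7] = [0, 0]
r2 m[φ6→X14] = [0, 1]
r2 m[φ7→X13] = [2, 2]
r2 m[φ8→X7] = [3, 6]
r2 m[X2→φ0] = [1, 1]
r2 m[X2→φ1] = [0, 1]
r2 m[X12→φ1] = [0, 0]
r2 m[X3→φ0] = [6, 7]
r2 m[X3→φ2] = [4, 5]
r2 m[X3→φ3] = [4, 2]
r2 m[X3→φ4] = [4, 7]
r2 m[X5→φ3] = [0, 0]
r2 m[X6→φ3] = [0, 0]
r2 m[X14→φ2] = [0, 1]
r2 m[X14→φ6] = [2, 3]
r2 m[X15→φ4] = [0, 0]
r2 m[X7→φ4] = [3, 6]
r2 m[X7→φ5] = [3, 6]
r2 m[X7→φ8] = [0, 0]
r2 m[X13→φ0] = [2, 2]
r2 m[X13→φ7] = [0, 3]
r3 m[φ0→X2] = [8, 10]
r3 m[φ0→X3] = [3, 3]
r3 m[φ0→X13] = [7, 11]
r3 m[φ1→X2] = [1, 1]
r3 m[φ1→X12] = [1, 3]
r3 m[φ2→X3] = [2, 2]
r3 m[φ2→X14] = [6, 8]
r3 m[φ3→X3] = [2, 5]
r3 m[φ3→X5] = [6, 7]
r3 m[φ3→X6] = [7, 6]
r3 m[φ4→X3] = [5, 3]
r3 m[φ4→X15] = [9, 13]
r3 m[φ4→X7] = [6, 7]
r3 m[φ5→X7] = [0, 0]
r3 m[φ6→X14] = [0, 1]
r3 m[φ7→X13] = [2, 2]
r3 m[φ8→X7] = [3, 6]
r3 m[X2→φ0] = [1, 1]
r3 m[X2→φ1] = [0, 1]
r3 m[X12→φ1] = [0, 0]
r3 m[X3→φ0] = [6, 7]
r3 m[X3→φ2] = [4, 5]
r3 m[X3→φ3] = [4, 2]
r3 m[X3→φ4] = [4, 7]
r3 m[X5→φ3] = [0, 0]
r3 m[X6→φ3] = [0, 0]
r3 m[X14→φ2] = [0, 1]
r3 m[X14→φ6] = [2, 3]
r3 m[X15→φ4] = [0, 0]
r3 m[X7→φ4] = [3, 6]
r3 m[X7→φ5] = [3, 6]
r3 m[X7→φ8] = [0, 0]
r3 m[X13→φ0] = [2, 2]
r3 m[X13→φ7] = [0, 3]
r4 m[φ0→X2] = [8, 10]
r4 m[φ0→X3] = [3, 3]
r4 m[φ0→X13] = [7, 11]
r4 m[φ1→X2] = [1, 1]
r4 m[φ1→X12] = [1, 3]
r4 m[φ2→X3] = [2, 2]
r4 m[φ2→X14] = [6, 8]
r4 m[φ3→X3] = [2, 5]
r4 m[φ3→X5] = [6, 7]
r4 m[φ3→X6] = [7, 6]
r4 m[φ4→X3] = [5, 3]
r4 m[φ4→X15] = [9, 13]
r4 m[φ4→X7] = [6, 7]
r4 m[φ5→X7] = [0, 0]
r4 m[φ6→X14] = [0, 1]
r4 m[φ7→X13] = [2, 2]
r4 m[φ8→X7] = [3, 6]
r4 m[X2→φ0] = [1, 1]
r4 m[X2→φ1] = [8, 10]
r4 m[X12→φ1] = [0, 0]
r4 m[X3→φ0] = [9, 10]
r4 m[X3→φ2] = [10, 11]
r4 m[X3→φ3] = [10, 8]
r4 m[X3→φ4] = [7, 10]
r4 m[X5→φ3] = [0, 0]
r4 m[X6→φ3] = [0, 0]
r4 m[X14→φ2] = [0, 1]
r4 m[X14→φ6] = [6, 8]
r4 m[X15→φ4] = [0, 0]
r4 m[X7→φ4] = [3, 6]
r4 m[X7→φ5] = [9, 13]
r4 m[X7→φ8] = [6, 7]
r4 m[X13→φ0] = [2, 2]
r4 m[X13→φ7] = [7, 11]
r5 m[φ0→X2] = [11, 13]
r5 m[φ0→X3] = [3, 3]
r5 m[φ0→X13] = [10, 14]
r5 m[φ1→X2] = [1, 1]
r5 m[φ1→X12] = [9, 11]
r5 m[φ2→X3] = [2, 2]
r5 m[φ2→X14] = [12, 14]
r5 m[φ3→X3] = [2, 5]
r5 m[φ3→X5] = [12, 13]
r5 m[φ3→X6] = [13, 12]
r5 m[φ4→X3] = [5, 3]
r5 m[φ4→X15] = [12, 16]
r5 m[φ4→X7] = [9, 10]
r5 m[φ5→X7] = [0, 0]
r5 m[φ6→X14] = [0, 1]
r5 m[φ7→X13] = [2, 2]
r5 m[φ8→X7] = [3, 6]
r5 m[X2→φ0] = [1, 1]
r5 m[X2→φ1] = [8, 10]
r5 m[X12→φ1] = [0, 0]
r5 m[X3→φ0] = [9, 10]
r5 m[X3→φ2] = [10, 11]
r5 m[X3→φ3] = [10, 8]
r5 m[X3→φ4] = [7, 10]
r5 m[X5→φ3] = [0, 0]
r5 m[X6→φ3] = [0, 0]
r5 m[X14→φ2] = [0, 1]
r5 m[X14→φ6] = [6, 8]
r5 m[X15→φ4] = [0, 0]
r5 m[X7→φ4] = [3, 6]
r5 m[X7→φ5] = [9, 13]
r5 m[X7→φ8] = [6, 7]
r5 m[X13→φ0] = [2, 2]
r5 m[X13→φ7] = [7, 11]
r6 m[φ0→X2] = [11, 13]
r6 m[φ0→X3] = [3, 3]
r6 m[φ0→X13] = [10, 14]
r6 m[φ1→X2] = [1, 1]
r6 m[φ1→X12] = [9, 11]
r6 m[φ2→X3] = [2, 2]
r6 m[φ2→X14] = [12, 14]
r6 m[φ3→X3] = [2, 5]
r6 m[φ3→X5] = [12, 13]
r6 m[φ3→X6] = [13, 12]
r6 m[φ4→X3] = [5, 3]
r6 m[φ4→X15] = [12, 16]
r6 m[φ4→X7] = [9, 10]
r6 m[φ5→X7] = [0, 0]
r6 m[φ6→X14] = [0, 1]
r6 m[φ7→X13] = [2, 2]
r6 m[φ8→X7] = [3, 6]
r6 m[X2→φ0] = [1, 1]
r6 m[X2→φ1] = [11, 13]
r6 m[X12→φ1] = [0, 0]
r6 m[X3→φ0] = [9, 10]
r6 m[X3→φ2] = [10, 11]
r6 m[X3→φ3] = [10, 8]
r6 m[X3→φ4] = [7, 10]
r6 m[X5→φ3] = [0, 0]
r6 m[X6→φ3] = [0, 0]
r6 m[X14→φ2] = [0, 1]
r6 m[X14→φ6] = [12, 14]
r6 m[X15→φ4] = [0, 0]
r6 m[X7→φ4] = [3, 6]
r6 m[X7→φ5] = [12, 16]
r6 m[X7→φ8] = [9, 10]
r6 m[X13→φ0] = [2, 2]
r6 m[X13→φ7] = [10, 14]
r7 m[φ0→X2] = [11, 13]
r7 m[φ0→X3] = [3, 3]
r7 m[φ0→X13] = [10, 14]
r7 m[φ1→X2] = [1, 1]
r7 m[φ1→X12] = [12, 14]
r7 m[φ2→X3] = [2, 2]
r7 m[φ2→X14] = [12, 14]
r7 m[φ3→X3] = [2, 5]
r7 m[φ3→X5] = [12, 13]
r7 m[φ3→X6] = [13, 12]
r7 m[φ4→X3] = [5, 3]
r7 m[φ4→X15] = [12, 16]
r7 m[φ4→X7] = [9, 10]
r7 m[φ5→X7] = [0, 0]
r7 m[φ6→X14] = [0, 1]
r7 m[φ7→X13] = [2, 2]
r7 m[φ8→X7] = [3, 6]
r7 m[X2→φ0] = [1, 1]
r7 m[X2→φ1] = [11, 13]
r7 m[X12→φ1] = [0, 0]
r7 m[X3→φ0] = [9, 10]
r7 m[X3→φ2] = [10, 11]
r7 m[X3→φ3] = [10, 8]
r7 m[X3→φ4] = [7, 10]
r7 m[X5→φ3] = [0, 0]
r7 m[X6→φ3] = [0, 0]
r7 m[X14→φ2] = [0, 1]
r7 m[X14→φ6] = [12, 14]
r7 m[X15→φ4] = [0, 0]
r7 m[X7→φ4] = [3, 6]
r7 m[X7→φ5] = [12, 16]
r7 m[X7→φ8] = [9, 10]
r7 m[X13→φ0] = [2, 2]
r7 m[X13→φ7] = [10, 14]
r8 m[φ0→X2] = [11, 13]
r8 m[φ0→X3] = [3, 3]
r8 m[φ0→X13] = [10, 14]
r8 m[φ1→X2] = [1, 1]
r8 m[φ1→X12] = [12, 14]
r8 m[φ2→X3] = [2, 2]
r8 m[φ2→X14] = [12, 14]
r8 m[φ3→X3] = [2, 5]
r8 m[φ3→X5] = [12, 13]
r8 m[φ3→X6] = [13, 12]
r8 m[φ4→X3] = [5, 3]
r8 m[φ4→X15] = [12, 16]
r8 m[φ4→X7] = [9, 10]
r8 m[φ5→X7] = [0, 0]
r8 m[φ6→X14] = [0, 1]
r8 m[φ7→X13] = [2, 2]
r8 m[φ8→X7] = [3, 6]
r8 m[X2→φ0] = [1, 1]
r8 m[X2→φ1] = [11, 13]
r8 m[X12→φ1] = [0, 0]
r8 m[X3→φ0] = [9, 10]
r8 m[X3→φ2] = [10, 11]
r8 m[X3→φ3] = [10, 8]
r8 m[X3→φ4] = [7, 10]
r8 m[X5→φ3] = [0, 0]
r8 m[X6→φ3] = [0, 0]
r8 m[X14→φ2] = [0, 1]
r8 m[X14→φ6] = [12, 14]
r8 m[X15→φ4] = [0, 0]
r8 m[X7→φ4] = [3, 6]
r8 m[X7→φ5] = [12, 16]
r8 m[X7→φ8] = [9, 10]
r8 m[X13→φ0] = [2, 2]
r8 m[X13→φ7] = [10, 14]
fixed point reached at round 8
b[X15] = ⊗ incoming = [12, 16]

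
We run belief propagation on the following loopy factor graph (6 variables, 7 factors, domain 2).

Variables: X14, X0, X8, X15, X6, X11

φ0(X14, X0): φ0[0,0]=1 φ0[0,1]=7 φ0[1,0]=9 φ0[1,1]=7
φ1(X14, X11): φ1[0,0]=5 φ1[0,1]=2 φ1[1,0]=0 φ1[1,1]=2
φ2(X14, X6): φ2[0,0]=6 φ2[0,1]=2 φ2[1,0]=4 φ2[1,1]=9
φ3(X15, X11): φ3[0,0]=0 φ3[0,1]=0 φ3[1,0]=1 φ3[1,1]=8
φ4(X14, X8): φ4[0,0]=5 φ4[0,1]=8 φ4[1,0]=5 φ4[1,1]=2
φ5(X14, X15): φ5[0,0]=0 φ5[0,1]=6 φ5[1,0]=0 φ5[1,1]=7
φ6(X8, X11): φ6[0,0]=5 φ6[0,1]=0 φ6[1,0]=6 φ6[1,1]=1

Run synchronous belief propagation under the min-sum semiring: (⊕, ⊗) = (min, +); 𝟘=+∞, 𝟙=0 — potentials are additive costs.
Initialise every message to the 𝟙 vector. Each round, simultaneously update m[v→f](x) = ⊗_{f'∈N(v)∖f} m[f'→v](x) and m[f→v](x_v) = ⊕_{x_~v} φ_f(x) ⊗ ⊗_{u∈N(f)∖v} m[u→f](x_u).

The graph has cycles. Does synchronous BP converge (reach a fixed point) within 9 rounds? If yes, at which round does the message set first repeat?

NOT CONVERGED within 9 rounds

init: all messages = 𝟙 over 2 values
r1 m[φ0→X14] = [1, 7]
r1 m[φ0→X0] = [1, 7]
r1 m[φ1→X14] = [2, 0]
r1 m[φ1→X11] = [0, 2]
r1 m[φ2→X14] = [2, 4]
r1 m[φ2→X6] = [4, 2]
r1 m[φ3→X15] = [0, 1]
r1 m[φ3→X11] = [0, 0]
r1 m[φ4→X14] = [5, 2]
r1 m[φ4→X8] = [5, 2]
r1 m[φ5→X14] = [0, 0]
r1 m[φ5→X15] = [0, 6]
r1 m[φ6→X8] = [0, 1]
r1 m[φ6→X11] = [5, 0]
r1 m[X14→φ0] = [0, 0]
r1 m[X14→φ1] = [0, 0]
r1 m[X14→φ2] = [0, 0]
r1 m[X14→φ4] = [0, 0]
r1 m[X14→φ5] = [0, 0]
r1 m[X0→φ0] = [0, 0]
r1 m[X8→φ4] = [0, 0]
r1 m[X8→φ6] = [0, 0]
r1 m[X15→φ3] = [0, 0]
r1 m[X15→φ5] = [0, 0]
r1 m[X6→φ2] = [0, 0]
r1 m[X11→φ1] = [0, 0]
r1 m[X11→φ3] = [0, 0]
r1 m[X11→φ6] = [0, 0]
r2 m[φ0→X14] = [1, 7]
r2 m[φ0→X0] = [1, 7]
r2 m[φ1→X14] = [2, 0]
r2 m[φ1→X11] = [0, 2]
r2 m[φ2→X14] = [2, 4]
r2 m[φ2→X6] = [4, 2]
r2 m[φ3→X15] = [0, 1]
r2 m[φ3→X11] = [0, 0]
r2 m[φ4→X14] = [5, 2]
r2 m[φ4→X8] = [5, 2]
r2 m[φ5→X14] = [0, 0]
r2 m[φ5→X15] = [0, 6]
r2 m[φ6→X8] = [0, 1]
r2 m[φ6→X11] = [5, 0]
r2 m[X14→φ0] = [9, 6]
r2 m[X14→φ1] = [8, 13]
r2 m[X14→φ2] = [8, 9]
r2 m[X14→φ4] = [5, 11]
r2 m[X14→φ5] = [10, 13]
r2 m[X0→φ0] = [0, 0]
r2 m[X8→φ4] = [0, 1]
r2 m[X8→φ6] = [5, 2]
r2 m[X15→φ3] = [0, 6]
r2 m[X15→φ5] = [0, 1]
r2 m[X6→φ2] = [0, 0]
r2 m[X11→φ1] = [5, 0]
r2 m[X11→φ3] = [5, 2]
r2 m[X11→φ6] = [0, 2]
r3 m[φ0→X14] = [1, 7]
r3 m[φ0→X0] = [10, 13]
r3 m[φ1→X14] = [2, 2]
r3 m[φ1→X11] = [13, 10]
r3 m[φ2→X14] = [2, 4]
r3 m[φ2→X6] = [13, 10]
r3 m[φ3→X15] = [2, 6]
r3 m[φ3→X11] = [0, 0]
r3 m[φ4→X14] = [5, 3]
r3 m[φ4→X8] = [10, 13]
r3 m[φ5→X14] = [0, 0]
r3 m[φ5→X15] = [10, 16]
r3 m[φ6→X8] = [2, 3]
r3 m[φ6→X11] = [8, 3]
r3 m[X14→φ0] = [9, 6]
r3 m[X14→φ1] = [8, 13]
r3 m[X14→φ2] = [8, 9]
r3 m[X14→φ4] = [5, 11]
r3 m[X14→φ5] = [10, 13]
r3 m[X0→φ0] = [0, 0]
r3 m[X8→φ4] = [0, 1]
r3 m[X8→φ6] = [5, 2]
r3 m[X15→φ3] = [0, 6]
r3 m[X15→φ5] = [0, 1]
r3 m[X6→φ2] = [0, 0]
r3 m[X11→φ1] = [5, 0]
r3 m[X11→φ3] = [5, 2]
r3 m[X11→φ6] = [0, 2]
r4 m[φ0→X14] = [1, 7]
r4 m[φ0→X0] = [10, 13]
r4 m[φ1→X14] = [2, 2]
r4 m[φ1→X11] = [13, 10]
r4 m[φ2→X14] = [2, 4]
r4 m[φ2→X6] = [13, 10]
r4 m[φ3→X15] = [2, 6]
r4 m[φ3→X11] = [0, 0]
r4 m[φ4→X14] = [5, 3]
r4 m[φ4→X8] = [10, 13]
r4 m[φ5→X14] = [0, 0]
r4 m[φ5→X15] = [10, 16]
r4 m[φ6→X8] = [2, 3]
r4 m[φ6→X11] = [8, 3]
r4 m[X14→φ0] = [9, 9]
r4 m[X14→φ1] = [8, 14]
r4 m[X14→φ2] = [8, 12]
r4 m[X14→φ4] = [5, 13]
r4 m[X14→φ5] = [10, 16]
r4 m[X0→φ0] = [0, 0]
r4 m[X8→φ4] = [2, 3]
r4 m[X8→φ6] = [10, 13]
r4 m[X15→φ3] = [10, 16]
r4 m[X15→φ5] = [2, 6]
r4 m[X6→φ2] = [0, 0]
r4 m[X11→φ1] = [8, 3]
r4 m[X11→φ3] = [21, 13]
r4 m[X11→φ6] = [13, 10]
r5 m[φ0→X14] = [1, 7]
r5 m[φ0→X0] = [10, 16]
r5 m[φ1→X14] = [5, 5]
r5 m[φ1→X11] = [13, 10]
r5 m[φ2→X14] = [2, 4]
r5 m[φ2→X6] = [14, 10]
r5 m[φ3→X15] = [13, 21]
r5 m[φ3→X11] = [10, 10]
r5 m[φ4→X14] = [7, 5]
r5 m[φ4→X8] = [10, 13]
r5 m[φ5→X14] = [2, 2]
r5 m[φ5→X15] = [10, 16]
r5 m[φ6→X8] = [10, 11]
r5 m[φ6→X11] = [15, 10]
r5 m[X14→φ0] = [9, 9]
r5 m[X14→φ1] = [8, 14]
r5 m[X14→φ2] = [8, 12]
r5 m[X14→φ4] = [5, 13]
r5 m[X14→φ5] = [10, 16]
r5 m[X0→φ0] = [0, 0]
r5 m[X8→φ4] = [2, 3]
r5 m[X8→φ6] = [10, 13]
r5 m[X15→φ3] = [10, 16]
r5 m[X15→φ5] = [2, 6]
r5 m[X6→φ2] = [0, 0]
r5 m[X11→φ1] = [8, 3]
r5 m[X11→φ3] = [21, 13]
r5 m[X11→φ6] = [13, 10]
r6 m[φ0→X14] = [1, 7]
r6 m[φ0→X0] = [10, 16]
r6 m[φ1→X14] = [5, 5]
r6 m[φ1→X11] = [13, 10]
r6 m[φ2→X14] = [2, 4]
r6 m[φ2→X6] = [14, 10]
r6 m[φ3→X15] = [13, 21]
r6 m[φ3→X11] = [10, 10]
r6 m[φ4→X14] = [7, 5]
r6 m[φ4→X8] = [10, 13]
r6 m[φ5→X14] = [2, 2]
r6 m[φ5→X15] = [10, 16]
r6 m[φ6→X8] = [10, 11]
r6 m[φ6→X11] = [15, 10]
r6 m[X14→φ0] = [16, 16]
r6 m[X14→φ1] = [12, 18]
r6 m[X14→φ2] = [15, 19]
r6 m[X14→φ4] = [10, 18]
r6 m[X14→φ5] = [15, 21]
r6 m[X0→φ0] = [0, 0]
r6 m[X8→φ4] = [10, 11]
r6 m[X8→φ6] = [10, 13]
r6 m[X15→φ3] = [10, 16]
r6 m[X15→φ5] = [13, 21]
r6 m[X6→φ2] = [0, 0]
r6 m[X11→φ1] = [25, 20]
r6 m[X11→φ3] = [28, 20]
r6 m[X11→φ6] = [23, 20]
r7 m[φ0→X14] = [1, 7]
r7 m[φ0→X0] = [17, 23]
r7 m[φ1→X14] = [22, 22]
r7 m[φ1→X11] = [17, 14]
r7 m[φ2→X14] = [2, 4]
r7 m[φ2→X6] = [21, 17]
r7 m[φ3→X15] = [20, 28]
r7 m[φ3→X11] = [10, 10]
r7 m[φ4→X14] = [15, 13]
r7 m[φ4→X8] = [15, 18]
r7 m[φ5→X14] = [13, 13]
r7 m[φ5→X15] = [15, 21]
r7 m[φ6→X8] = [20, 21]
r7 m[φ6→X11] = [15, 10]
r7 m[X14→φ0] = [16, 16]
r7 m[X14→φ1] = [12, 18]
r7 m[X14→φ2] = [15, 19]
r7 m[X14→φ4] = [10, 18]
r7 m[X14→φ5] = [15, 21]
r7 m[X0→φ0] = [0, 0]
r7 m[X8→φ4] = [10, 11]
r7 m[X8→φ6] = [10, 13]
r7 m[X15→φ3] = [10, 16]
r7 m[X15→φ5] = [13, 21]
r7 m[X6→φ2] = [0, 0]
r7 m[X11→φ1] = [25, 20]
r7 m[X11→φ3] = [28, 20]
r7 m[X11→φ6] = [23, 20]
r8 m[φ0→X14] = [1, 7]
r8 m[φ0→X0] = [17, 23]
r8 m[φ1→X14] = [22, 22]
r8 m[φ1→X11] = [17, 14]
r8 m[φ2→X14] = [2, 4]
r8 m[φ2→X6] = [21, 17]
r8 m[φ3→X15] = [20, 28]
r8 m[φ3→X11] = [10, 10]
r8 m[φ4→X14] = [15, 13]
r8 m[φ4→X8] = [15, 18]
r8 m[φ5→X14] = [13, 13]
r8 m[φ5→X15] = [15, 21]
r8 m[φ6→X8] = [20, 21]
r8 m[φ6→X11] = [15, 10]
r8 m[X14→φ0] = [52, 52]
r8 m[X14→φ1] = [31, 37]
r8 m[X14→φ2] = [51, 55]
r8 m[X14→φ4] = [38, 46]
r8 m[X14→φ5] = [40, 46]
r8 m[X0→φ0] = [0, 0]
r8 m[X8→φ4] = [20, 21]
r8 m[X8→φ6] = [15, 18]
r8 m[X15→φ3] = [15, 21]
r8 m[X15→φ5] = [20, 28]
r8 m[X6→φ2] = [0, 0]
r8 m[X11→φ1] = [25, 20]
r8 m[X11→φ3] = [32, 24]
r8 m[X11→φ6] = [27, 24]
r9 m[φ0→X14] = [1, 7]
r9 m[φ0→X0] = [53, 59]
r9 m[φ1→X14] = [22, 22]
r9 m[φ1→X11] = [36, 33]
r9 m[φ2→X14] = [2, 4]
r9 m[φ2→X6] = [57, 53]
r9 m[φ3→X15] = [24, 32]
r9 m[φ3→X11] = [15, 15]
r9 m[φ4→X14] = [25, 23]
r9 m[φ4→X8] = [43, 46]
r9 m[φ5→X14] = [20, 20]
r9 m[φ5→X15] = [40, 46]
r9 m[φ6→X8] = [24, 25]
r9 m[φ6→X11] = [20, 15]
r9 m[X14→φ0] = [52, 52]
r9 m[X14→φ1] = [31, 37]
r9 m[X14→φ2] = [51, 55]
r9 m[X14→φ4] = [38, 46]
r9 m[X14→φ5] = [40, 46]
r9 m[X0→φ0] = [0, 0]
r9 m[X8→φ4] = [20, 21]
r9 m[X8→φ6] = [15, 18]
r9 m[X15→φ3] = [15, 21]
r9 m[X15→φ5] = [20, 28]
r9 m[X6→φ2] = [0, 0]
r9 m[X11→φ1] = [25, 20]
r9 m[X11→φ3] = [32, 24]
r9 m[X11→φ6] = [27, 24]
no fixed point within 9 rounds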